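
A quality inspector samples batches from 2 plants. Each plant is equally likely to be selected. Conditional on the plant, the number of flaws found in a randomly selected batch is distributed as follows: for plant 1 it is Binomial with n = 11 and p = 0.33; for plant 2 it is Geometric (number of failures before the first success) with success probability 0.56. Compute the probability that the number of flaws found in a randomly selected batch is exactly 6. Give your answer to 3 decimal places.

0.042

Conditional on each plant, P(X = 6): 1: 0.0805563; 2: 0.00406354.
By total probability, P(X = 6) = 0.5·0.0805563 + 0.5·0.00406354 = 0.0423099.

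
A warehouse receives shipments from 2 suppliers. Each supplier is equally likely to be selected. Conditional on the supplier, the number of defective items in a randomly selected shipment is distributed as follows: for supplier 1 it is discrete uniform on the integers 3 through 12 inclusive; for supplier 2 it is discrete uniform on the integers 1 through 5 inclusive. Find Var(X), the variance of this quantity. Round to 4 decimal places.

10.1875

Per component, 1: μ=7.5, E[X²]=64.5; 2: μ=3, E[X²]=11.
E[X] = 0.5·7.5 + 0.5·3 = 5.25.
E[X²] = 0.5·64.5 + 0.5·11 = 37.75.
Var(X) = E[X²] − (E[X])² = 37.75 − 27.5625 = 10.1875.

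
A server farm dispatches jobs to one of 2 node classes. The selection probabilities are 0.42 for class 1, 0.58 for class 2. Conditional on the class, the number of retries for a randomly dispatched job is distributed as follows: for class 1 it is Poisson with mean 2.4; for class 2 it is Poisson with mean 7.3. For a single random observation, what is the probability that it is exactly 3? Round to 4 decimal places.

0.1132

Conditional on each class, P(X = 3): 1: 0.209014; 2: 0.0437993.
By total probability, P(X = 3) = 0.42·0.209014 + 0.58·0.0437993 = 0.11319.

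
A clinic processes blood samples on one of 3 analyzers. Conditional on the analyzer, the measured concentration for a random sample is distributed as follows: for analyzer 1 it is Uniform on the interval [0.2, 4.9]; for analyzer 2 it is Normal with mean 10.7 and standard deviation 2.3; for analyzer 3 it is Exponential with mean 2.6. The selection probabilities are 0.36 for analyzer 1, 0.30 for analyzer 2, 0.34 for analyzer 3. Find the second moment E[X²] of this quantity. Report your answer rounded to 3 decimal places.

43.534

For each component E[X²] = Var + (mean)², giving 1: 8.34333; 2: 119.78; 3: 13.52.
Overall E[X²] = 0.36·8.34333 + 0.3·119.78 + 0.34·13.52 = 43.5344.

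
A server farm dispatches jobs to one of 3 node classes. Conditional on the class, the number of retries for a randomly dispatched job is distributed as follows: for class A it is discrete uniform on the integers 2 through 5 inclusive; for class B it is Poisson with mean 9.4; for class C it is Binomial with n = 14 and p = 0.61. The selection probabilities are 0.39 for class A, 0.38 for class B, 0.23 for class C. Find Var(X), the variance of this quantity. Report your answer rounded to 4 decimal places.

12.3275

Per component, A: μ=3.5, E[X²]=13.5; B: μ=9.4, E[X²]=97.76; C: μ=8.54, E[X²]=76.2622.
E[X] = 0.39·3.5 + 0.38·9.4 + 0.23·8.54 = 6.9012.
E[X²] = 0.39·13.5 + 0.38·97.76 + 0.23·76.2622 = 59.9541.
Var(X) = E[X²] − (E[X])² = 59.9541 − 47.6266 = 12.3275.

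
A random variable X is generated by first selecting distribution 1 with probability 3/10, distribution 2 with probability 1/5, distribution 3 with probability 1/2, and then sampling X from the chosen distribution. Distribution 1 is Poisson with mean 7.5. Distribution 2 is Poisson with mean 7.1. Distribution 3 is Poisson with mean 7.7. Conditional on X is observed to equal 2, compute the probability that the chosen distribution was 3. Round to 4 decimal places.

0.4320

Likelihoods P(X=2 | ·): 1: 0.0155555; 2: 0.0207968; 3: 0.0134241.
Posterior ∝ prior × likelihood. Numerator for 3: 0.5·0.0134241 = 0.00671203.
Normalizing constant: 0.3·0.0155555 + 0.2·0.0207968 + 0.5·0.0134241 = 0.015538.
P(3 | observation) = 0.00671203 / 0.015538 = 0.431974.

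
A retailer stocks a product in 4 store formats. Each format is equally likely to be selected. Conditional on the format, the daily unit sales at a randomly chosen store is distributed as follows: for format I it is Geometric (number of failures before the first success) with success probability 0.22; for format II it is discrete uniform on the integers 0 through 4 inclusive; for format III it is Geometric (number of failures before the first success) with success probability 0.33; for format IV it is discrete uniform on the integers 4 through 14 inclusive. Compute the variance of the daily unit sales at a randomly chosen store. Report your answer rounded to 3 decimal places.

16.818

Per component, I: μ=3.54545, E[X²]=28.686; II: μ=2, E[X²]=6; III: μ=2.0303, E[X²]=10.2746; IV: μ=9, E[X²]=91.
E[X] = 0.25·3.54545 + 0.25·2 + 0.25·2.0303 + 0.25·9 = 4.14394.
E[X²] = 0.25·28.686 + 0.25·6 + 0.25·10.2746 + 0.25·91 = 33.9901.
Var(X) = E[X²] − (E[X])² = 33.9901 − 17.1722 = 16.8179.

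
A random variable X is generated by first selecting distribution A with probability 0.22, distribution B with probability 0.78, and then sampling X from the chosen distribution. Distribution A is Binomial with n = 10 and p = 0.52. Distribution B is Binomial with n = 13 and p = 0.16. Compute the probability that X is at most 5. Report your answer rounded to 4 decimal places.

0.8980

Conditional on each component, P(X ≤ 5): A: 0.572952; B: 0.989629.
By total probability, P(X ≤ 5) = 0.22·0.572952 + 0.78·0.989629 = 0.89796.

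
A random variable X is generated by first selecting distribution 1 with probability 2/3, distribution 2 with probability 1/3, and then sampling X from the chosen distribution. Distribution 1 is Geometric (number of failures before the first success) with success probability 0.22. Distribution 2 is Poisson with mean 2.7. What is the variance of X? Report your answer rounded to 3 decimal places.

Per component, 1: μ=3.54545, E[X²]=28.686; 2: μ=2.7, E[X²]=9.99.
E[X] = 0.666667·3.54545 + 0.333333·2.7 = 3.26364.
E[X²] = 0.666667·28.686 + 0.333333·9.99 = 22.454.
Var(X) = E[X²] − (E[X])² = 22.454 − 10.6513 = 11.8026.

11.803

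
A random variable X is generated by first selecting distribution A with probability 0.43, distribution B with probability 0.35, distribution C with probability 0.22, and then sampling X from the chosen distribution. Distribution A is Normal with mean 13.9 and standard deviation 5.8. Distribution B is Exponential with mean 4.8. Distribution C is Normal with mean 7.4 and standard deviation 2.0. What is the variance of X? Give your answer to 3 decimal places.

Per component, A: μ=13.9, E[X²]=226.85; B: μ=4.8, E[X²]=46.08; C: μ=7.4, E[X²]=58.76.
E[X] = 0.43·13.9 + 0.35·4.8 + 0.22·7.4 = 9.285.
E[X²] = 0.43·226.85 + 0.35·46.08 + 0.22·58.76 = 126.601.
Var(X) = E[X²] − (E[X])² = 126.601 − 86.2112 = 40.3895.

40.389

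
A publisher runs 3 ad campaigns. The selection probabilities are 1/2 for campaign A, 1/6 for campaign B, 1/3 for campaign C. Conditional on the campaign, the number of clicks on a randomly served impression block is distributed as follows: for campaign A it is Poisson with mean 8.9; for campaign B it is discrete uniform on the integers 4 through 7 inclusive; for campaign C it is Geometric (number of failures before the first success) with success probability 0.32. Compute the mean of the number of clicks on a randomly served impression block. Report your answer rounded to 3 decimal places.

6.075

Component means — A: 8.9; B: 5.5; C: 2.125.
E[X] = 0.5·8.9 + 0.166667·5.5 + 0.333333·2.125 = 6.075.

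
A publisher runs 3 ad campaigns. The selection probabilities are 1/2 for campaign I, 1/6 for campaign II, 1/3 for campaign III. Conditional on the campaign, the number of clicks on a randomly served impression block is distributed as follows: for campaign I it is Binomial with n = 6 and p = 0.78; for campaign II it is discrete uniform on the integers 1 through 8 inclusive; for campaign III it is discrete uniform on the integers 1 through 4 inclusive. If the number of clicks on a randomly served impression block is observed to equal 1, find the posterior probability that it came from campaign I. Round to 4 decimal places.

Likelihoods P(X=1 | ·): I: 0.0024119; II: 0.125; III: 0.25.
Posterior ∝ prior × likelihood. Numerator for I: 0.5·0.0024119 = 0.00120595.
Normalizing constant: 0.5·0.0024119 + 0.166667·0.125 + 0.333333·0.25 = 0.105373.
P(I | observation) = 0.00120595 / 0.105373 = 0.0114446.

0.0114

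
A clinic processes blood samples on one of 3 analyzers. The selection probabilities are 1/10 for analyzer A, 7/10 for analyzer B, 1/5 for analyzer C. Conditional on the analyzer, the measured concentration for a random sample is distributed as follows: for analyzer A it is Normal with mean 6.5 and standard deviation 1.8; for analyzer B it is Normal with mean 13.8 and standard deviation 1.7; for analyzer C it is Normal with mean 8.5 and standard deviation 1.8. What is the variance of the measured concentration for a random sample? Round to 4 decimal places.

10.7379

Per component, A: μ=6.5, E[X²]=45.49; B: μ=13.8, E[X²]=193.33; C: μ=8.5, E[X²]=75.49.
E[X] = 0.1·6.5 + 0.7·13.8 + 0.2·8.5 = 12.01.
E[X²] = 0.1·45.49 + 0.7·193.33 + 0.2·75.49 = 154.978.
Var(X) = E[X²] − (E[X])² = 154.978 − 144.24 = 10.7379.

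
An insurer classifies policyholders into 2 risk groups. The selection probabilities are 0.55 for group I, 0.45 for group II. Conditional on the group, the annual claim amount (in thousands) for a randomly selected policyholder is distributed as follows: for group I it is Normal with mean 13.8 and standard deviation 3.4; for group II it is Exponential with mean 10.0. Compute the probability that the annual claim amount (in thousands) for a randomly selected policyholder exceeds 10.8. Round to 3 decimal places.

0.599

Conditional on each group, P(X > 10.8): I: 0.811207; II: 0.339596.
By total probability, P(X > 10.8) = 0.55·0.811207 + 0.45·0.339596 = 0.598982.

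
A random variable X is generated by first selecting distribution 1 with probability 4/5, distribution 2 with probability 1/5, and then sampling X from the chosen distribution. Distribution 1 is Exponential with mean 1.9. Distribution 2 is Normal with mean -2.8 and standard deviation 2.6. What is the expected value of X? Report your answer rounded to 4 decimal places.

Component means — 1: 1.9; 2: -2.8.
E[X] = 0.8·1.9 + 0.2·-2.8 = 0.96.

0.9600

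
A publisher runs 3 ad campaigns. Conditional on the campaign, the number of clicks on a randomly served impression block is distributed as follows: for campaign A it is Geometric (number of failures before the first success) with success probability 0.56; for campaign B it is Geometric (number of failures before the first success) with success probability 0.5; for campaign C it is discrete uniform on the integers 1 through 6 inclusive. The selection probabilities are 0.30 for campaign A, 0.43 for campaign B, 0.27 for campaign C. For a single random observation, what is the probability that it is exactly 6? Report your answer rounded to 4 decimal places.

0.0496

Conditional on each campaign, P(X = 6): A: 0.00406354; B: 0.0078125; C: 0.166667.
By total probability, P(X = 6) = 0.3·0.00406354 + 0.43·0.0078125 + 0.27·0.166667 = 0.0495784.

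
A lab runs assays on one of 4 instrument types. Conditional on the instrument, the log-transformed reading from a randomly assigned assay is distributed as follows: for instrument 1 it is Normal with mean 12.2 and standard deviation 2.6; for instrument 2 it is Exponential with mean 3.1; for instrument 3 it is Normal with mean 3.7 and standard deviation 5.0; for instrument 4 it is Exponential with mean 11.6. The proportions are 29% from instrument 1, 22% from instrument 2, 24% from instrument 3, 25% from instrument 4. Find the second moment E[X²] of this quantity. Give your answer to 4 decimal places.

125.9180

For each component E[X²] = Var + (mean)², giving 1: 155.6; 2: 19.22; 3: 38.69; 4: 269.12.
Overall E[X²] = 0.29·155.6 + 0.22·19.22 + 0.24·38.69 + 0.25·269.12 = 125.918.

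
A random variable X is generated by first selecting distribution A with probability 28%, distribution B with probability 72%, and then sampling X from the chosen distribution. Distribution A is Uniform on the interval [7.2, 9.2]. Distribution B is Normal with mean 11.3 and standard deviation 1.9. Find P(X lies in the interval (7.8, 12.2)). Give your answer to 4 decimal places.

0.6636

Conditional on each component, P(7.8 < X < 12.2): A: 0.7; B: 0.649408.
By total probability, P(7.8 < X < 12.2) = 0.28·0.7 + 0.72·0.649408 = 0.663573.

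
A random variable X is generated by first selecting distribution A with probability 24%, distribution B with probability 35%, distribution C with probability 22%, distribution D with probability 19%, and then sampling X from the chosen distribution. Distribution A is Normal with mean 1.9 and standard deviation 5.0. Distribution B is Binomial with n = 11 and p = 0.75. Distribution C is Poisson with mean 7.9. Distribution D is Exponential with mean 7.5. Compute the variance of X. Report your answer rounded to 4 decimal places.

Per component, A: μ=1.9, E[X²]=28.61; B: μ=8.25, E[X²]=70.125; C: μ=7.9, E[X²]=70.31; D: μ=7.5, E[X²]=112.5.
E[X] = 0.24·1.9 + 0.35·8.25 + 0.22·7.9 + 0.19·7.5 = 6.5065.
E[X²] = 0.24·28.61 + 0.35·70.125 + 0.22·70.31 + 0.19·112.5 = 68.2533.
Var(X) = E[X²] − (E[X])² = 68.2533 − 42.3345 = 25.9188.

25.9188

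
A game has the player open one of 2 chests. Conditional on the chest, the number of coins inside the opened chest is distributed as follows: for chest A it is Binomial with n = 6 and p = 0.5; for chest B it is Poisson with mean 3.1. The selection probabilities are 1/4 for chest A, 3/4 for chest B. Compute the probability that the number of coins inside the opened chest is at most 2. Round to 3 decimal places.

0.387

Conditional on each chest, P(X ≤ 2): A: 0.34375; B: 0.401163.
By total probability, P(X ≤ 2) = 0.25·0.34375 + 0.75·0.401163 = 0.38681.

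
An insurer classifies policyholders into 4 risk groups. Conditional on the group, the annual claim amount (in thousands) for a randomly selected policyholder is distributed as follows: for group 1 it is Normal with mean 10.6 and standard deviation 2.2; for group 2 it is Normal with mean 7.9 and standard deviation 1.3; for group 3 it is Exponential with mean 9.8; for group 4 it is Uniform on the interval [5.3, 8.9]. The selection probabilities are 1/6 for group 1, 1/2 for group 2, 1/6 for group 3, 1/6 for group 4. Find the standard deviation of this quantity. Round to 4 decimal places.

Per component, 1: μ=10.6, E[X²]=117.2; 2: μ=7.9, E[X²]=64.1; 3: μ=9.8, E[X²]=192.08; 4: μ=7.1, E[X²]=51.49.
E[X] = 0.166667·10.6 + 0.5·7.9 + 0.166667·9.8 + 0.166667·7.1 = 8.53333.
E[X²] = 0.166667·117.2 + 0.5·64.1 + 0.166667·192.08 + 0.166667·51.49 = 92.1783.
Var(X) = E[X²] − (E[X])² = 92.1783 − 72.8178 = 19.3606.
SD(X) = √19.3606 = 4.40006.

4.4001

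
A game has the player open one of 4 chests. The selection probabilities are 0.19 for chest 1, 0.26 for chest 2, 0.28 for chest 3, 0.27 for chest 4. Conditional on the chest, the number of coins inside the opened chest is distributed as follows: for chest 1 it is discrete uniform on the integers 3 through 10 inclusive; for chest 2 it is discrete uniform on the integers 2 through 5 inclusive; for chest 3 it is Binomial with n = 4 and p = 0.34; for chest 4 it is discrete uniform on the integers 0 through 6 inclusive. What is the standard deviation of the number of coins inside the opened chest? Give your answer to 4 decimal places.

2.3847

Per component, 1: μ=6.5, E[X²]=47.5; 2: μ=3.5, E[X²]=13.5; 3: μ=1.36, E[X²]=2.7472; 4: μ=3, E[X²]=13.
E[X] = 0.19·6.5 + 0.26·3.5 + 0.28·1.36 + 0.27·3 = 3.3358.
E[X²] = 0.19·47.5 + 0.26·13.5 + 0.28·2.7472 + 0.27·13 = 16.8142.
Var(X) = E[X²] − (E[X])² = 16.8142 − 11.1276 = 5.68665.
SD(X) = √5.68665 = 2.38467.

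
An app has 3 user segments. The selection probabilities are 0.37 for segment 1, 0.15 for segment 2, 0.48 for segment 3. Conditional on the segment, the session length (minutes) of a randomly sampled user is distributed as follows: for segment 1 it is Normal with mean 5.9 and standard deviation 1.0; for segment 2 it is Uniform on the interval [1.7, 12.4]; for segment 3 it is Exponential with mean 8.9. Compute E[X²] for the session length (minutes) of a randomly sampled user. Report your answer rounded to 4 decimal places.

98.1778

For each component E[X²] = Var + (mean)², giving 1: 35.81; 2: 59.2433; 3: 158.42.
Overall E[X²] = 0.37·35.81 + 0.15·59.2433 + 0.48·158.42 = 98.1778.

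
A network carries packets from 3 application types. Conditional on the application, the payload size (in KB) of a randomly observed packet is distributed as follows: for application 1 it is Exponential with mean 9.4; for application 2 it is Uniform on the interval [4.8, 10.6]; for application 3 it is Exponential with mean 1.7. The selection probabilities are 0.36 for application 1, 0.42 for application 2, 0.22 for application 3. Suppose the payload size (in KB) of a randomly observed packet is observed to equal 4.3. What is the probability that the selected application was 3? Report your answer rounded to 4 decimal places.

Likelihoods f(4.3 | ·): 1: 0.0673295; 2: 0; 3: 0.0468858.
Posterior ∝ prior × likelihood. Numerator for 3: 0.22·0.0468858 = 0.0103149.
Normalizing constant: 0.36·0.0673295 + 0.42·0 + 0.22·0.0468858 = 0.0345535.
P(3 | observation) = 0.0103149 / 0.0345535 = 0.298519.

0.2985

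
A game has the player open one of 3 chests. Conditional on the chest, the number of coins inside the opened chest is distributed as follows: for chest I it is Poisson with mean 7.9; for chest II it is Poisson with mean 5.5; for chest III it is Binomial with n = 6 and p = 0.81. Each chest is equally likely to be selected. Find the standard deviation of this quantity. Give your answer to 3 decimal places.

Per component, I: μ=7.9, E[X²]=70.31; II: μ=5.5, E[X²]=35.75; III: μ=4.86, E[X²]=24.543.
E[X] = 0.333333·7.9 + 0.333333·5.5 + 0.333333·4.86 = 6.08667.
E[X²] = 0.333333·70.31 + 0.333333·35.75 + 0.333333·24.543 = 43.5343.
Var(X) = E[X²] − (E[X])² = 43.5343 − 37.0475 = 6.48682.
SD(X) = √6.48682 = 2.54692.

2.547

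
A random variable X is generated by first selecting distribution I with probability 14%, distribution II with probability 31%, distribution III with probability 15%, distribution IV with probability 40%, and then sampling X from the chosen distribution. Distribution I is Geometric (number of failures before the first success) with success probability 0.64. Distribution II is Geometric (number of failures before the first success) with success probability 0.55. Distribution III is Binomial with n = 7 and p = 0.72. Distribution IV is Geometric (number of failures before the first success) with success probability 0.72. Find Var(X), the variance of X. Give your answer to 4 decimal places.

Per component, I: μ=0.5625, E[X²]=1.19531; II: μ=0.818182, E[X²]=2.15702; III: μ=5.04, E[X²]=26.8128; IV: μ=0.388889, E[X²]=0.691358.
E[X] = 0.14·0.5625 + 0.31·0.818182 + 0.15·5.04 + 0.4·0.388889 = 1.24394.
E[X²] = 0.14·1.19531 + 0.31·2.15702 + 0.15·26.8128 + 0.4·0.691358 = 5.13448.
Var(X) = E[X²] − (E[X])² = 5.13448 − 1.54739 = 3.58709.

3.5871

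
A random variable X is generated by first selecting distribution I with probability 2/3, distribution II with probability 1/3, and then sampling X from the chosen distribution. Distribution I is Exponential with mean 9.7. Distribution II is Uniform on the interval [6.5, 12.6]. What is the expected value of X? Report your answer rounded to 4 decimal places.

9.6500

Component means — I: 9.7; II: 9.55.
E[X] = 0.666667·9.7 + 0.333333·9.55 = 9.65.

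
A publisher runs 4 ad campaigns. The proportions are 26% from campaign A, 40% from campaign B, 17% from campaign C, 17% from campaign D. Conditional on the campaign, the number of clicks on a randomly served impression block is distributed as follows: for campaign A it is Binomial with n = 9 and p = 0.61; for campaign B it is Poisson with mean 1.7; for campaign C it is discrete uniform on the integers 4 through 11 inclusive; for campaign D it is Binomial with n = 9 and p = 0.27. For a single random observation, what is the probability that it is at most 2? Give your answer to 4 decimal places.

Conditional on each campaign, P(X ≤ 2): A: 0.0215299; B: 0.757223; C: 0; D: 0.544769.
By total probability, P(X ≤ 2) = 0.26·0.0215299 + 0.4·0.757223 + 0.17·0 + 0.17·0.544769 = 0.401098.

0.4011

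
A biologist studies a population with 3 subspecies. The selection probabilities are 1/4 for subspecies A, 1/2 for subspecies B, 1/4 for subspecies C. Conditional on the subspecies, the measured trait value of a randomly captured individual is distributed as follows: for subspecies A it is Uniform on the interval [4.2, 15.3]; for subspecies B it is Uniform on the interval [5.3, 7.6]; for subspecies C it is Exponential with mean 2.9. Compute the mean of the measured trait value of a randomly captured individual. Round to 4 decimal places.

Component means — A: 9.75; B: 6.45; C: 2.9.
E[X] = 0.25·9.75 + 0.5·6.45 + 0.25·2.9 = 6.3875.

6.3875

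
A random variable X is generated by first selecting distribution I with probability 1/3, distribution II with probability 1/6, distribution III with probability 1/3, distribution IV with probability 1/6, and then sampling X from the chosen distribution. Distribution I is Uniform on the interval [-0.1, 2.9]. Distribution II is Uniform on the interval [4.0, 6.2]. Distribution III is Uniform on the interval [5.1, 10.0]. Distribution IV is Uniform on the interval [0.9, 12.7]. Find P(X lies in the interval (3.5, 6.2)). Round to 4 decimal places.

0.2796

Conditional on each component, P(3.5 < X < 6.2): I: 0; II: 1; III: 0.22449; IV: 0.228814.
By total probability, P(3.5 < X < 6.2) = 0.333333·0 + 0.166667·1 + 0.333333·0.22449 + 0.166667·0.228814 = 0.279632.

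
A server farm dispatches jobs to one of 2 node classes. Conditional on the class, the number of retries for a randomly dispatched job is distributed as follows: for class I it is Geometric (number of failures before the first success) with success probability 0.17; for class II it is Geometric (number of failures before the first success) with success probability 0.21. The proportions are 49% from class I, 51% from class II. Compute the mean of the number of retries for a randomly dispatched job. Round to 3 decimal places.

4.311

Component means — I: 4.88235; II: 3.7619.
E[X] = 0.49·4.88235 + 0.51·3.7619 = 4.31092.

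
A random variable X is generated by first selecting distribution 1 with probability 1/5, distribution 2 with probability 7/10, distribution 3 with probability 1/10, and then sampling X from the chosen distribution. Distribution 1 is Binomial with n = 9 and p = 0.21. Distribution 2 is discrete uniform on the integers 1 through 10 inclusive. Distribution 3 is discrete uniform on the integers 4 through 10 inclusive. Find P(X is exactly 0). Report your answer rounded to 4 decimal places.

0.0240

Conditional on each component, P(X = 0): 1: 0.119852; 2: 0; 3: 0.
By total probability, P(X = 0) = 0.2·0.119852 + 0.7·0 + 0.1·0 = 0.0239703.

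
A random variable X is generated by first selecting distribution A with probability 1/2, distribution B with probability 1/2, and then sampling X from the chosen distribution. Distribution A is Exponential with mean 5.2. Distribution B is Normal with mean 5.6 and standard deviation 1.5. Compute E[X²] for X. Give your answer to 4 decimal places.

43.8450

For each component E[X²] = Var + (mean)², giving A: 54.08; B: 33.61.
Overall E[X²] = 0.5·54.08 + 0.5·33.61 = 43.845.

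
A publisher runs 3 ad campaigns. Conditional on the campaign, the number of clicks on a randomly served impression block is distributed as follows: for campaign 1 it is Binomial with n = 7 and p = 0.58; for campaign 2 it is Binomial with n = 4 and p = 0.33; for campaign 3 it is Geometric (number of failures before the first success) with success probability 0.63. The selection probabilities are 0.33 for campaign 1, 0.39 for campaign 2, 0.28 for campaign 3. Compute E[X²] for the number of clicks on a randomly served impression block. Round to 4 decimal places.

For each component E[X²] = Var + (mean)², giving 1: 18.1888; 2: 2.6268; 3: 1.27715.
Overall E[X²] = 0.33·18.1888 + 0.39·2.6268 + 0.28·1.27715 = 7.38436.

7.3844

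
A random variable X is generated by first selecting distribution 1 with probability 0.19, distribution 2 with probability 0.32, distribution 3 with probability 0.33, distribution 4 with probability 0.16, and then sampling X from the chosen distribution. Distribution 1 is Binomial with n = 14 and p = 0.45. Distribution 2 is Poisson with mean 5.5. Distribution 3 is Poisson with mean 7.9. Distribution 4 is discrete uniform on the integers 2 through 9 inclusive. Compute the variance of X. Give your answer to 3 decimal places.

Per component, 1: μ=6.3, E[X²]=43.155; 2: μ=5.5, E[X²]=35.75; 3: μ=7.9, E[X²]=70.31; 4: μ=5.5, E[X²]=35.5.
E[X] = 0.19·6.3 + 0.32·5.5 + 0.33·7.9 + 0.16·5.5 = 6.444.
E[X²] = 0.19·43.155 + 0.32·35.75 + 0.33·70.31 + 0.16·35.5 = 48.5217.
Var(X) = E[X²] − (E[X])² = 48.5217 − 41.5251 = 6.99661.

6.997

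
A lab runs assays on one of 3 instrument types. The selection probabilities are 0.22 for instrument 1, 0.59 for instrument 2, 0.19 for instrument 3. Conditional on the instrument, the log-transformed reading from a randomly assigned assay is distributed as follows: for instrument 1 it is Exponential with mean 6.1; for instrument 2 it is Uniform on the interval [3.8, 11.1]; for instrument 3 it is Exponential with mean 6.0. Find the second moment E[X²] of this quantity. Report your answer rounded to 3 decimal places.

65.419

For each component E[X²] = Var + (mean)², giving 1: 74.42; 2: 59.9433; 3: 72.
Overall E[X²] = 0.22·74.42 + 0.59·59.9433 + 0.19·72 = 65.419.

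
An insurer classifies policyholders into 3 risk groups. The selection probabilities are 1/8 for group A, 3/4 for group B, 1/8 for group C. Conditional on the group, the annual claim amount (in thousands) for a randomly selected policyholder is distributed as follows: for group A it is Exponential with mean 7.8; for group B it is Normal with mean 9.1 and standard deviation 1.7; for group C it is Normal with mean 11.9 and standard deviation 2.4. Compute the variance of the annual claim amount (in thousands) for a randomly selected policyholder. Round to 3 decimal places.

Per component, A: μ=7.8, E[X²]=121.68; B: μ=9.1, E[X²]=85.7; C: μ=11.9, E[X²]=147.37.
E[X] = 0.125·7.8 + 0.75·9.1 + 0.125·11.9 = 9.2875.
E[X²] = 0.125·121.68 + 0.75·85.7 + 0.125·147.37 = 97.9062.
Var(X) = E[X²] − (E[X])² = 97.9062 − 86.2577 = 11.6486.

11.649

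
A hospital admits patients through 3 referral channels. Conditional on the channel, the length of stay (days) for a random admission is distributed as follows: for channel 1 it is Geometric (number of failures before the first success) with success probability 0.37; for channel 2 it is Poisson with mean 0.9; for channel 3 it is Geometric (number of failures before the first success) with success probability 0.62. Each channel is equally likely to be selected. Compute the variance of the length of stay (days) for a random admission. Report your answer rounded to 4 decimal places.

2.3762

Per component, 1: μ=1.7027, E[X²]=7.5011; 2: μ=0.9, E[X²]=1.71; 3: μ=0.612903, E[X²]=1.3642.
E[X] = 0.333333·1.7027 + 0.333333·0.9 + 0.333333·0.612903 = 1.07187.
E[X²] = 0.333333·7.5011 + 0.333333·1.71 + 0.333333·1.3642 = 3.5251.
Var(X) = E[X²] − (E[X])² = 3.5251 − 1.1489 = 2.3762.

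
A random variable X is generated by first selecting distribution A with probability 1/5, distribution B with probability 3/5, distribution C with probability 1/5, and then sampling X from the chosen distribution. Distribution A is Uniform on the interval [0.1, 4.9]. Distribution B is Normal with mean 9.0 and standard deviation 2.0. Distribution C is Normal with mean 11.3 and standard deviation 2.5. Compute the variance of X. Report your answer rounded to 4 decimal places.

12.8364

Per component, A: μ=2.5, E[X²]=8.17; B: μ=9, E[X²]=85; C: μ=11.3, E[X²]=133.94.
E[X] = 0.2·2.5 + 0.6·9 + 0.2·11.3 = 8.16.
E[X²] = 0.2·8.17 + 0.6·85 + 0.2·133.94 = 79.422.
Var(X) = E[X²] − (E[X])² = 79.422 − 66.5856 = 12.8364.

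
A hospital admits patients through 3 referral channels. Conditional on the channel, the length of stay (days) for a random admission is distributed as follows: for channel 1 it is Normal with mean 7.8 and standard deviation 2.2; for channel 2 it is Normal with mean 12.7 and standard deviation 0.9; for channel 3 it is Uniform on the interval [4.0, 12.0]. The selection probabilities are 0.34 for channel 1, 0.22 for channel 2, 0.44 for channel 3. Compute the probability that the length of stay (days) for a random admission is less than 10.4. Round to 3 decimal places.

Conditional on each channel, P(X < 10.4): 1: 0.881361; 2: 0.00530092; 3: 0.8.
By total probability, P(X < 10.4) = 0.34·0.881361 + 0.22·0.00530092 + 0.44·0.8 = 0.652829.

0.653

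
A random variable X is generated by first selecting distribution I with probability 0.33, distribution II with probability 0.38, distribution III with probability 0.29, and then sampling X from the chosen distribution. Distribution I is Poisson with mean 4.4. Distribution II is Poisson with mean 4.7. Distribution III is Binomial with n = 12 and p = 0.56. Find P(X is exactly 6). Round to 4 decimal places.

Conditional on each component, P(X = 6): I: 0.123734; II: 0.136167; III: 0.206784.
By total probability, P(X = 6) = 0.33·0.123734 + 0.38·0.136167 + 0.29·0.206784 = 0.152543.

0.1525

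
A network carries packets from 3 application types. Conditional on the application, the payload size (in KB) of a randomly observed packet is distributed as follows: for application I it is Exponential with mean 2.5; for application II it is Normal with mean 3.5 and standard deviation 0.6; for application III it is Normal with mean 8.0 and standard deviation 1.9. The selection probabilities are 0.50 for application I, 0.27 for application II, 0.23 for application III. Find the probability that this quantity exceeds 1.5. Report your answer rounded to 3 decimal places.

0.774

Conditional on each application, P(X > 1.5): I: 0.548812; II: 0.999571; III: 0.999688.
By total probability, P(X > 1.5) = 0.5·0.548812 + 0.27·0.999571 + 0.23·0.999688 = 0.774218.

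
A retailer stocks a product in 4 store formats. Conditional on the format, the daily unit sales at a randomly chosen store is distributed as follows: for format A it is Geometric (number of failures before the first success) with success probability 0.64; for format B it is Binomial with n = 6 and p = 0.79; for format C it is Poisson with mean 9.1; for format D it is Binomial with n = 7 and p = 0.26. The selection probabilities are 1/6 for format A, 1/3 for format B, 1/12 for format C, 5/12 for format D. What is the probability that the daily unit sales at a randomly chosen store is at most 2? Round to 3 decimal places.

0.473

Conditional on each format, P(X ≤ 2): A: 0.953344; B: 0.020228; C: 0.00575135; D: 0.735379.
By total probability, P(X ≤ 2) = 0.166667·0.953344 + 0.333333·0.020228 + 0.0833333·0.00575135 + 0.416667·0.735379 = 0.47252.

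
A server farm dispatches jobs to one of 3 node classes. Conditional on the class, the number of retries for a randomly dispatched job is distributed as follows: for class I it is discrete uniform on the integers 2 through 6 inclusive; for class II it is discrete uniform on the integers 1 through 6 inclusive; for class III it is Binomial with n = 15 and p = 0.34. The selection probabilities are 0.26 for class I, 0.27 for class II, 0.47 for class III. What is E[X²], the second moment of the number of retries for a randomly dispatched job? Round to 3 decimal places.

22.582

For each component E[X²] = Var + (mean)², giving I: 18; II: 15.1667; III: 29.376.
Overall E[X²] = 0.26·18 + 0.27·15.1667 + 0.47·29.376 = 22.5817.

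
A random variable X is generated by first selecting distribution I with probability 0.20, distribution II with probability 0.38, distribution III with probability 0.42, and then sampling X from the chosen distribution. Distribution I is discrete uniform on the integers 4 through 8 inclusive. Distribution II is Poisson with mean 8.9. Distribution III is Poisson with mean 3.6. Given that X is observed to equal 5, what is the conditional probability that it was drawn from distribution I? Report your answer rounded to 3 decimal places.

Likelihoods P(X=5 | ·): I: 0.2; II: 0.063467; III: 0.13768.
Posterior ∝ prior × likelihood. Numerator for I: 0.2·0.2 = 0.04.
Normalizing constant: 0.2·0.2 + 0.38·0.063467 + 0.42·0.13768 = 0.121943.
P(I | observation) = 0.04 / 0.121943 = 0.328022.

0.328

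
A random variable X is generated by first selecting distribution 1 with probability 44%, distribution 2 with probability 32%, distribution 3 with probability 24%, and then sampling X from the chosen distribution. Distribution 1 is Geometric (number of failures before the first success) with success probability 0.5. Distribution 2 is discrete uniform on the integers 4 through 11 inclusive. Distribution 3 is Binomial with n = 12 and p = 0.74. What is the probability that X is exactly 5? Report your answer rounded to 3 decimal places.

0.050

Conditional on each component, P(X = 5): 1: 0.015625; 2: 0.125; 3: 0.0141155.
By total probability, P(X = 5) = 0.44·0.015625 + 0.32·0.125 + 0.24·0.0141155 = 0.0502627.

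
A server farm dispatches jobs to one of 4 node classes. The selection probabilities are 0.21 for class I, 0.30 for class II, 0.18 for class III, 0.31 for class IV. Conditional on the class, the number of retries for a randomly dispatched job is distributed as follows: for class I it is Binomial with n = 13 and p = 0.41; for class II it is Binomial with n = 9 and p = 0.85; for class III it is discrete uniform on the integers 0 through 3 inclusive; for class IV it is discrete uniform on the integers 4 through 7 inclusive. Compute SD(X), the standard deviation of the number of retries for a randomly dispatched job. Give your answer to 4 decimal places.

Per component, I: μ=5.33, E[X²]=31.5536; II: μ=7.65, E[X²]=59.67; III: μ=1.5, E[X²]=3.5; IV: μ=5.5, E[X²]=31.5.
E[X] = 0.21·5.33 + 0.3·7.65 + 0.18·1.5 + 0.31·5.5 = 5.3893.
E[X²] = 0.21·31.5536 + 0.3·59.67 + 0.18·3.5 + 0.31·31.5 = 34.9223.
Var(X) = E[X²] − (E[X])² = 34.9223 − 29.0446 = 5.8777.
SD(X) = √5.8777 = 2.4244.

2.4244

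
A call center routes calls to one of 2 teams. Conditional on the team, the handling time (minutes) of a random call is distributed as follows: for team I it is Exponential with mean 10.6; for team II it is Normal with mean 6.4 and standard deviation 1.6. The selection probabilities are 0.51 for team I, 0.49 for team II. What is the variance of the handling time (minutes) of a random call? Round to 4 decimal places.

62.9662

Per component, I: μ=10.6, E[X²]=224.72; II: μ=6.4, E[X²]=43.52.
E[X] = 0.51·10.6 + 0.49·6.4 = 8.542.
E[X²] = 0.51·224.72 + 0.49·43.52 = 135.932.
Var(X) = E[X²] − (E[X])² = 135.932 − 72.9658 = 62.9662.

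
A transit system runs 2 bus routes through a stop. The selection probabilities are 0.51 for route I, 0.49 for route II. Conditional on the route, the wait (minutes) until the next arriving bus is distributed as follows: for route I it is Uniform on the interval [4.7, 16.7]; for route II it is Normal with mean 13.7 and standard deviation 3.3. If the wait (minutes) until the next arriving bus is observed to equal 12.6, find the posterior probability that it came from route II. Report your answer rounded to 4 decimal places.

0.5687

Likelihoods f(12.6 | ·): I: 0.0833333; II: 0.114359.
Posterior ∝ prior × likelihood. Numerator for II: 0.49·0.114359 = 0.0560357.
Normalizing constant: 0.51·0.0833333 + 0.49·0.114359 = 0.0985357.
P(II | observation) = 0.0560357 / 0.0985357 = 0.568684.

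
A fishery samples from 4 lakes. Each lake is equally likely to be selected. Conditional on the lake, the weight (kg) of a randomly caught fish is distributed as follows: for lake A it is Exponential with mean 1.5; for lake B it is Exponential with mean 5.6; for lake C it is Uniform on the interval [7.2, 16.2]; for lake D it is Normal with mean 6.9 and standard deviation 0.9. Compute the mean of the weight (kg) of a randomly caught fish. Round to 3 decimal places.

Component means — A: 1.5; B: 5.6; C: 11.7; D: 6.9.
E[X] = 0.25·1.5 + 0.25·5.6 + 0.25·11.7 + 0.25·6.9 = 6.425.

6.425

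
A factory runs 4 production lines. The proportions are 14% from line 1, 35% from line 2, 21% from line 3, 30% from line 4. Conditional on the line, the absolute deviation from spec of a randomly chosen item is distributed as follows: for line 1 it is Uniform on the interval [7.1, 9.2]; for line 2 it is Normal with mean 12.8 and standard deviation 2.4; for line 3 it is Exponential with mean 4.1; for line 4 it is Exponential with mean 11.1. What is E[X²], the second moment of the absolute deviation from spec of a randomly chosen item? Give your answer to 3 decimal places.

149.697

For each component E[X²] = Var + (mean)², giving 1: 66.79; 2: 169.6; 3: 33.62; 4: 246.42.
Overall E[X²] = 0.14·66.79 + 0.35·169.6 + 0.21·33.62 + 0.3·246.42 = 149.697.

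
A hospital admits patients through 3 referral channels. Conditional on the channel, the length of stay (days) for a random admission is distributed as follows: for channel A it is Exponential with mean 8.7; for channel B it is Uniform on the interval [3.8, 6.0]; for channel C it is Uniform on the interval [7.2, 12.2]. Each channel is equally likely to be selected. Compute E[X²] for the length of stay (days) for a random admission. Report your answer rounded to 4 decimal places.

For each component E[X²] = Var + (mean)², giving A: 151.38; B: 24.4133; C: 96.1733.
Overall E[X²] = 0.333333·151.38 + 0.333333·24.4133 + 0.333333·96.1733 = 90.6556.

90.6556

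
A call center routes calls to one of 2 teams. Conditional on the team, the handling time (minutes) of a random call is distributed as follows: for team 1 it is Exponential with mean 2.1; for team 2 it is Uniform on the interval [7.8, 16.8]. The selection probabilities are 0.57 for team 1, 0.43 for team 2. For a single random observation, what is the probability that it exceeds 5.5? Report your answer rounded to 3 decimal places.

Conditional on each team, P(X > 5.5): 1: 0.0728722; 2: 1.
By total probability, P(X > 5.5) = 0.57·0.0728722 + 0.43·1 = 0.471537.

0.472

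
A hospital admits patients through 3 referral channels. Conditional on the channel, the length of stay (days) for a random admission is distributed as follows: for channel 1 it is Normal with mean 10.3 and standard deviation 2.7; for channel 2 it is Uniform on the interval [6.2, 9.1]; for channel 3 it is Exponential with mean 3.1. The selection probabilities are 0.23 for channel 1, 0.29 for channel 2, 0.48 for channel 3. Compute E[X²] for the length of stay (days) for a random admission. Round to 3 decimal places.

52.478

For each component E[X²] = Var + (mean)², giving 1: 113.38; 2: 59.2233; 3: 19.22.
Overall E[X²] = 0.23·113.38 + 0.29·59.2233 + 0.48·19.22 = 52.4778.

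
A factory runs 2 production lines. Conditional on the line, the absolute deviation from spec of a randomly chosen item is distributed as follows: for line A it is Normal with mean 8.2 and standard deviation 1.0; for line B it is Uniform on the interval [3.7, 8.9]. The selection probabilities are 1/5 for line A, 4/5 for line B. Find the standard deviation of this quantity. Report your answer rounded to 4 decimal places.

Per component, A: μ=8.2, E[X²]=68.24; B: μ=6.3, E[X²]=41.9433.
E[X] = 0.2·8.2 + 0.8·6.3 = 6.68.
E[X²] = 0.2·68.24 + 0.8·41.9433 = 47.2027.
Var(X) = E[X²] − (E[X])² = 47.2027 − 44.6224 = 2.58027.
SD(X) = √2.58027 = 1.60632.

1.6063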